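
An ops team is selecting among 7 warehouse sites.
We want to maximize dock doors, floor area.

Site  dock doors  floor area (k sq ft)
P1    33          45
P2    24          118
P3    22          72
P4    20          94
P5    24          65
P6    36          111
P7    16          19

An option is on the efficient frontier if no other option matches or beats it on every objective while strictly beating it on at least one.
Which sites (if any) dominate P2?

none

P1: worse on floor area (45 vs 118).
P3: worse on dock doors (22 vs 24).
P4: worse on dock doors (20 vs 24).
P5: worse on floor area (65 vs 118).
P6: worse on floor area (111 vs 118).
P7: worse on dock doors (16 vs 24).
No option dominates P2.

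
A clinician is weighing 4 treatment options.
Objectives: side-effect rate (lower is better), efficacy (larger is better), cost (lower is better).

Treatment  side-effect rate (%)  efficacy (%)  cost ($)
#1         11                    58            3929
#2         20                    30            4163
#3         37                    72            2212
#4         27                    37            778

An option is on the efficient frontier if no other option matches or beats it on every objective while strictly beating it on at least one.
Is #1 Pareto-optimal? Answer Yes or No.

#2: worse on side-effect rate (20 vs 11).
#3: worse on side-effect rate (37 vs 11).
#4: worse on side-effect rate (27 vs 11).
No option is at least as good as #1 on every objective and strictly better on one.

Yes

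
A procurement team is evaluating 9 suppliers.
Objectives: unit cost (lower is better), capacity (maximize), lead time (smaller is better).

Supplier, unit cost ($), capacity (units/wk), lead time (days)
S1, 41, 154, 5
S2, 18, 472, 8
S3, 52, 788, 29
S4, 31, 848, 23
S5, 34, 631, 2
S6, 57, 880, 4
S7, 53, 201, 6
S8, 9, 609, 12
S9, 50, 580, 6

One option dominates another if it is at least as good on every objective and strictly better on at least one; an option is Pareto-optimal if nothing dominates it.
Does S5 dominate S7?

S5 vs S7: unit cost 34≤53, capacity 631≥201, lead time 2≤6 — S5 is at least as good on every objective with at least one strict improvement.

Yes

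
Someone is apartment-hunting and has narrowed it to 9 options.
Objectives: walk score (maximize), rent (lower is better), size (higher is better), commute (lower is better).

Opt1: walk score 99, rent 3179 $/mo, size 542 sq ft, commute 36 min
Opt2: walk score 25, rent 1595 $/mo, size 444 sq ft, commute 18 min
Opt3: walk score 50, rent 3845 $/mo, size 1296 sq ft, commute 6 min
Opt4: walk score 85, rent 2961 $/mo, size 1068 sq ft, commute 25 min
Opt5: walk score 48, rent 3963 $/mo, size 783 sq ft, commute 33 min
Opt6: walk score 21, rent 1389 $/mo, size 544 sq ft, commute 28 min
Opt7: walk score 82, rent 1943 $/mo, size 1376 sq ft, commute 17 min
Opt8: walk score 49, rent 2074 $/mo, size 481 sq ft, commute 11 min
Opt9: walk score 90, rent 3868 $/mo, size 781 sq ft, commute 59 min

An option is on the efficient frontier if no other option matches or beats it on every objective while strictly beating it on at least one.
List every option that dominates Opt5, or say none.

Opt3, Opt4, Opt7

Opt3: walk score 50≥48, rent 3845≤3963, size 1296≥783, commute 6≤33 — dominates Opt5.
Opt4: walk score 85≥48, rent 2961≤3963, size 1068≥783, commute 25≤33 — dominates Opt5.
Opt7: walk score 82≥48, rent 1943≤3963, size 1376≥783, commute 17≤33 — dominates Opt5.
Others (Opt1, Opt2, Opt6, Opt8, Opt9) are each worse than Opt5 on at least one objective.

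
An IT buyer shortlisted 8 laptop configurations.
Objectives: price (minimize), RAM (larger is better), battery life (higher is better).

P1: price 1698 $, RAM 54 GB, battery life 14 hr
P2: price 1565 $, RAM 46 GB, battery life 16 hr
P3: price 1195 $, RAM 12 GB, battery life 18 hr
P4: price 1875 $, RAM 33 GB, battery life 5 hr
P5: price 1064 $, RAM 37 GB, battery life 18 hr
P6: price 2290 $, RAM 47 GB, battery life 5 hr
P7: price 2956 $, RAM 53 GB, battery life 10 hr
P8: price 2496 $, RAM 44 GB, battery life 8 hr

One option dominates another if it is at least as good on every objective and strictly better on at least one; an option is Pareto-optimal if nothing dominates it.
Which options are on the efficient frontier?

P1: not dominated (best RAM).
P2: not dominated.
P3: dominated by P5 (price 1064≤1195, RAM 37≥12, battery life 18≥18).
P4: dominated by P1 (price 1698≤1875, RAM 54≥33, battery life 14≥5).
P5: not dominated (best price).
P6: dominated by P1 (price 1698≤2290, RAM 54≥47, battery life 14≥5).
P7: dominated by P1 (price 1698≤2956, RAM 54≥53, battery life 14≥10).
P8: dominated by P1 (price 1698≤2496, RAM 54≥44, battery life 14≥8).

P1, P2, P5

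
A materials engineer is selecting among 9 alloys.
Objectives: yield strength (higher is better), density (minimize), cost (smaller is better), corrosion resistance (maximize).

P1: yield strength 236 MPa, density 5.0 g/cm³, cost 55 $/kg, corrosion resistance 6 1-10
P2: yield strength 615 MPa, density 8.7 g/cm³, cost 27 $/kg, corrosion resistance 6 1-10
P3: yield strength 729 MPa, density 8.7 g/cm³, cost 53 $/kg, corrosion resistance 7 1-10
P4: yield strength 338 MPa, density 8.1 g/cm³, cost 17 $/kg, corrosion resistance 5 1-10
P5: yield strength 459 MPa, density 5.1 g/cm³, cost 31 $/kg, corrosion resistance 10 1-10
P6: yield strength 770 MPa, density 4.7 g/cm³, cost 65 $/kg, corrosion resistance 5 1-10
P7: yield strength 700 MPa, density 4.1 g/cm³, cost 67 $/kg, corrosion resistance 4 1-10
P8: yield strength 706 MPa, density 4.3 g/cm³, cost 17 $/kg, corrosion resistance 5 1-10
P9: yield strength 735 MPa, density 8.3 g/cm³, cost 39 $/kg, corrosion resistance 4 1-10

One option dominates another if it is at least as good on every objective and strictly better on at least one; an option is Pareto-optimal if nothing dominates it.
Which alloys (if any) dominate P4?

P8: yield strength 706≥338, density 4.3≤8.1, cost 17≤17, corrosion resistance 5≥5 — dominates P4.
Others (P1, P2, P3, P5, P6, P7, P9) are each worse than P4 on at least one objective.

P8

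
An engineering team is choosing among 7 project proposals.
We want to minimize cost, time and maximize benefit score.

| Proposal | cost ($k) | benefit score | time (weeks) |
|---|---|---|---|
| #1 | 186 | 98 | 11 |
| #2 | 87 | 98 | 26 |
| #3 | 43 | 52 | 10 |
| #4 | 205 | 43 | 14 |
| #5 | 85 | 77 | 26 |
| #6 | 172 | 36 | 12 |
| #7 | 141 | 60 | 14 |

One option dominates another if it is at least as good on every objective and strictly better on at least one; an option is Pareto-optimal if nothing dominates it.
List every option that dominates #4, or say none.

#1: cost 186≤205, benefit score 98≥43, time 11≤14 — dominates #4.
#3: cost 43≤205, benefit score 52≥43, time 10≤14 — dominates #4.
#7: cost 141≤205, benefit score 60≥43, time 14≤14 — dominates #4.
Others (#2, #5, #6) are each worse than #4 on at least one objective.

#1, #3, #7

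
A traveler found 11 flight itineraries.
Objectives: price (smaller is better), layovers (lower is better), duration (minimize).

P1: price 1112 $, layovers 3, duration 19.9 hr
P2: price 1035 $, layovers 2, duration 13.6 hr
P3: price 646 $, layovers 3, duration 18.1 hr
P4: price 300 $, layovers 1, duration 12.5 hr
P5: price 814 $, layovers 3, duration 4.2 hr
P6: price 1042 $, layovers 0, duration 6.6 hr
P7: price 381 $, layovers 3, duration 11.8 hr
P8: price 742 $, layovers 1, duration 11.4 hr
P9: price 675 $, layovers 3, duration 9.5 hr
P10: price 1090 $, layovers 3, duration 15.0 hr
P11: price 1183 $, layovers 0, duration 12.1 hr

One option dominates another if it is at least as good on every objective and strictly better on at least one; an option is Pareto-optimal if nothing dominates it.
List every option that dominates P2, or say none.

P4, P8

P4: price 300≤1035, layovers 1≤2, duration 12.5≤13.6 — dominates P2.
P8: price 742≤1035, layovers 1≤2, duration 11.4≤13.6 — dominates P2.
Others (P1, P3, P5, P6, P7, P9, P10, P11) are each worse than P2 on at least one objective.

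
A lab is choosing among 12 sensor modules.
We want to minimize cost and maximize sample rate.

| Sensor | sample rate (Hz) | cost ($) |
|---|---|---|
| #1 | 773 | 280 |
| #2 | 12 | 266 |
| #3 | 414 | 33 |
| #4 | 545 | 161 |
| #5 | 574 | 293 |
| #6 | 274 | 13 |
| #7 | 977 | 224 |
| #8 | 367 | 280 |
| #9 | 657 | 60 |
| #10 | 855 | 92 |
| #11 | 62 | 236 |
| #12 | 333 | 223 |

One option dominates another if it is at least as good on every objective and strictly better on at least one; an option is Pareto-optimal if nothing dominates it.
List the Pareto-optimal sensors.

#3, #6, #7, #9, #10

#1: dominated by #7 (sample rate 977≥773, cost 224≤280).
#2: dominated by #3 (sample rate 414≥12, cost 33≤266).
#3: not dominated.
#4: dominated by #9 (sample rate 657≥545, cost 60≤161).
#5: dominated by #1 (sample rate 773≥574, cost 280≤293).
#6: not dominated (best cost).
#7: not dominated (best sample rate).
#8: dominated by #1 (sample rate 773≥367, cost 280≤280).
#9: not dominated.
#10: not dominated.
#11: dominated by #3 (sample rate 414≥62, cost 33≤236).
#12: dominated by #3 (sample rate 414≥333, cost 33≤223).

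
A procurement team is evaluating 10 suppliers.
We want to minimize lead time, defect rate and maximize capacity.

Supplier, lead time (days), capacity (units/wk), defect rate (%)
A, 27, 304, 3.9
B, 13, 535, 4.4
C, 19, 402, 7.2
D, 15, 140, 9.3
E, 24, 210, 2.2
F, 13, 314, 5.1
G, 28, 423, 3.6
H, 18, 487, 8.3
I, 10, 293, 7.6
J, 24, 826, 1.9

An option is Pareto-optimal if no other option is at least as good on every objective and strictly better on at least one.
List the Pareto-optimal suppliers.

A: dominated by J (lead time 24≤27, capacity 826≥304, defect rate 1.9≤3.9).
B: not dominated.
C: dominated by B (lead time 13≤19, capacity 535≥402, defect rate 4.4≤7.2).
D: dominated by B (lead time 13≤15, capacity 535≥140, defect rate 4.4≤9.3).
E: dominated by J (lead time 24≤24, capacity 826≥210, defect rate 1.9≤2.2).
F: dominated by B (lead time 13≤13, capacity 535≥314, defect rate 4.4≤5.1).
G: dominated by J (lead time 24≤28, capacity 826≥423, defect rate 1.9≤3.6).
H: dominated by B (lead time 13≤18, capacity 535≥487, defect rate 4.4≤8.3).
I: not dominated (best lead time).
J: not dominated (best capacity).

B, I, J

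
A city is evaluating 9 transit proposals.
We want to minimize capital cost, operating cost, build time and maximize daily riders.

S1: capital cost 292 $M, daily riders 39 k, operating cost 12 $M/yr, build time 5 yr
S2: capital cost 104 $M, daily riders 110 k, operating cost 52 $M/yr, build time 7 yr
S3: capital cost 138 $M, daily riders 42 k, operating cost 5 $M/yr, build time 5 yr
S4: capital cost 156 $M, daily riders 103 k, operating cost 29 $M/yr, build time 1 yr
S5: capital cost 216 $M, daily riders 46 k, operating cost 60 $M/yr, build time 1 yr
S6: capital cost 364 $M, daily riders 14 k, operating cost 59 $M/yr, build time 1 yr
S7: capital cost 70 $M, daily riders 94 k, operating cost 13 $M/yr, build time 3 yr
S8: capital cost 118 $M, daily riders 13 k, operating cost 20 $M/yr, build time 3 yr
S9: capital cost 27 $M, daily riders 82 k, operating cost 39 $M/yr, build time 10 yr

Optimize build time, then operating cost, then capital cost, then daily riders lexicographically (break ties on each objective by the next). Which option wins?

First minimize build time: best is 1, kept {S4, S5, S6}.
Then minimize operating cost: best is 29, kept {S4}.

S4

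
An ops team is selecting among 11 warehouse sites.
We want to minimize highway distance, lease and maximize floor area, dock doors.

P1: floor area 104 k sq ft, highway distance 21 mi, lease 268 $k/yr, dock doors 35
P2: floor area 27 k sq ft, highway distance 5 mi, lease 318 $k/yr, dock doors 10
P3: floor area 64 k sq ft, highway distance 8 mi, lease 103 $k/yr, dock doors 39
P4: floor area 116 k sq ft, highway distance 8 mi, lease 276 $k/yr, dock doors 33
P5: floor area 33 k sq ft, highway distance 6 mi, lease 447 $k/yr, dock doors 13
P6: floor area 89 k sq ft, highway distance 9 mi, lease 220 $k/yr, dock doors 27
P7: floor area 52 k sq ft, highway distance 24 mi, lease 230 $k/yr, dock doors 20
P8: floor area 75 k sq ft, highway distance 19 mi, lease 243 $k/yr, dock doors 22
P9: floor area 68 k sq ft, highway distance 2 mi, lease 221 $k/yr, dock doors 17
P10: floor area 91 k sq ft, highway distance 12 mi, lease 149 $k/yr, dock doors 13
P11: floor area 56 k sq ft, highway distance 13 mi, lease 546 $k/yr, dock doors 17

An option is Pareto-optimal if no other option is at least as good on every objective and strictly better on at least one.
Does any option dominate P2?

Yes

P9 vs P2: floor area 68≥27, highway distance 2≤5, lease 221≤318, dock doors 17≥10 — P9 is at least as good on every objective and strictly better on at least one, so P9 dominates P2.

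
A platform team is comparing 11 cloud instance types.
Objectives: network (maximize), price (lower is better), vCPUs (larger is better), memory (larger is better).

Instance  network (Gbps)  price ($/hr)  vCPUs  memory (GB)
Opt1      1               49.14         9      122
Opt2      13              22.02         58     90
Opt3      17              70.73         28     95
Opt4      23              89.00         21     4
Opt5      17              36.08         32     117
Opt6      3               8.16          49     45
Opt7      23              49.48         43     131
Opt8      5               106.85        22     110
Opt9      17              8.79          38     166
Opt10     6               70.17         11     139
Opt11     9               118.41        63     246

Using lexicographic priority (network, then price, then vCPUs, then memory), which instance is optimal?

First maximize network: best is 23, kept {Opt4, Opt7}.
Then minimize price: best is 49.48, kept {Opt7}.

Opt7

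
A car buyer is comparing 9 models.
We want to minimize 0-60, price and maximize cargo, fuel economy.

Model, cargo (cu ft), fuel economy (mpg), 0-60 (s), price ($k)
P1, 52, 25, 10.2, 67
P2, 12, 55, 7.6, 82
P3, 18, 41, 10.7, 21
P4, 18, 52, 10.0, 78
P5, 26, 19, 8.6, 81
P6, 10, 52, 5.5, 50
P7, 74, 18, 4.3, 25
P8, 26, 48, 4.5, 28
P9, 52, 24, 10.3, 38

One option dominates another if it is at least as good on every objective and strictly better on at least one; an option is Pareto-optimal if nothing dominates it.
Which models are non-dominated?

P1, P2, P3, P4, P6, P7, P8, P9

P1: not dominated.
P2: not dominated (best fuel economy).
P3: not dominated (best price).
P4: not dominated.
P5: dominated by P8 (cargo 26≥26, fuel economy 48≥19, 0-60 4.5≤8.6, price 28≤81).
P6: not dominated.
P7: not dominated (best cargo).
P8: not dominated.
P9: not dominated.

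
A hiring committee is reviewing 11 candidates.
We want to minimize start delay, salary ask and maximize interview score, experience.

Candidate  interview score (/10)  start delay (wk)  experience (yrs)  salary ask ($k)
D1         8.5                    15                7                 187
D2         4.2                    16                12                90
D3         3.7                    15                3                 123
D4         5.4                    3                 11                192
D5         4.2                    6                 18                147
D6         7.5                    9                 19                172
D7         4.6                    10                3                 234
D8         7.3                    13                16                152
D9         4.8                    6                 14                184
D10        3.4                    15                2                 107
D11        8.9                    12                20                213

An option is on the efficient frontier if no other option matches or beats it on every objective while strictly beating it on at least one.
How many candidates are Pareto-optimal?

D1: not dominated.
D2: not dominated (best salary ask).
D3: not dominated.
D4: not dominated (best start delay).
D5: not dominated.
D6: not dominated.
D7: dominated by D4 (interview score 5.4≥4.6, start delay 3≤10, experience 11≥3, salary ask 192≤234).
D8: not dominated.
D9: not dominated.
D10: not dominated.
D11: not dominated (best interview score).
Pareto-optimal: D1, D2, D3, D4, D5, D6, D8, D9, D10, D11 → 10.

10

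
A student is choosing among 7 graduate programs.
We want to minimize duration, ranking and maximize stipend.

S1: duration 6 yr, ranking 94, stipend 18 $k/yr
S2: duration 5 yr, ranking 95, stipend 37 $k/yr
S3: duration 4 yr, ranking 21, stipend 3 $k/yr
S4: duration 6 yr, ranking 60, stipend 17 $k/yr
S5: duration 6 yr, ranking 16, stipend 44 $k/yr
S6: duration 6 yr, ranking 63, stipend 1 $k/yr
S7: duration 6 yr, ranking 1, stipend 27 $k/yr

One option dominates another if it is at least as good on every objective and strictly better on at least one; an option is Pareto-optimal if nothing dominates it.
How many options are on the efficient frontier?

S1: dominated by S5 (duration 6≤6, ranking 16≤94, stipend 44≥18).
S2: not dominated.
S3: not dominated (best duration).
S4: dominated by S5 (duration 6≤6, ranking 16≤60, stipend 44≥17).
S5: not dominated (best stipend).
S6: dominated by S3 (duration 4≤6, ranking 21≤63, stipend 3≥1).
S7: not dominated (best ranking).
Pareto-optimal: S2, S3, S5, S7 → 4.

4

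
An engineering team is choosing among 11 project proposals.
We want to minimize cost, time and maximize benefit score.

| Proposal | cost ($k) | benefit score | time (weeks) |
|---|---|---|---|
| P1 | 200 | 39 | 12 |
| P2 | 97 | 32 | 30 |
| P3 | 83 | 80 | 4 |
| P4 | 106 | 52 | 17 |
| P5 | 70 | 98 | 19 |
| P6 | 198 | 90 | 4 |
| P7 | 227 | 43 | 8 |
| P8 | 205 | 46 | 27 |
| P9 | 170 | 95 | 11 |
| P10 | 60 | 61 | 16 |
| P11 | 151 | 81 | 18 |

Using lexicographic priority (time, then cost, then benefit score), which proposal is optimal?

P3

First minimize time: best is 4, kept {P3, P6}.
Then minimize cost: best is 83, kept {P3}.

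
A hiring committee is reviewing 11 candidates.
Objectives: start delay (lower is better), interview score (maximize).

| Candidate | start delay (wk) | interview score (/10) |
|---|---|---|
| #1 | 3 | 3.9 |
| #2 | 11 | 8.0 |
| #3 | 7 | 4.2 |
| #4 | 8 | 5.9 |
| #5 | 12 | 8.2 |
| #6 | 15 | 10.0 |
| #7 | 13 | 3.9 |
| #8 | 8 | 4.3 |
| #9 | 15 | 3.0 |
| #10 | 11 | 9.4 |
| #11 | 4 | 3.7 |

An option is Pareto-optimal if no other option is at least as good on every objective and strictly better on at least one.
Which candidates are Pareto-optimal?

#1, #3, #4, #6, #10

#1: not dominated (best start delay).
#2: dominated by #10 (start delay 11≤11, interview score 9.4≥8.0).
#3: not dominated.
#4: not dominated.
#5: dominated by #10 (start delay 11≤12, interview score 9.4≥8.2).
#6: not dominated (best interview score).
#7: dominated by #1 (start delay 3≤13, interview score 3.9≥3.9).
#8: dominated by #4 (start delay 8≤8, interview score 5.9≥4.3).
#9: dominated by #1 (start delay 3≤15, interview score 3.9≥3.0).
#10: not dominated.
#11: dominated by #1 (start delay 3≤4, interview score 3.9≥3.7).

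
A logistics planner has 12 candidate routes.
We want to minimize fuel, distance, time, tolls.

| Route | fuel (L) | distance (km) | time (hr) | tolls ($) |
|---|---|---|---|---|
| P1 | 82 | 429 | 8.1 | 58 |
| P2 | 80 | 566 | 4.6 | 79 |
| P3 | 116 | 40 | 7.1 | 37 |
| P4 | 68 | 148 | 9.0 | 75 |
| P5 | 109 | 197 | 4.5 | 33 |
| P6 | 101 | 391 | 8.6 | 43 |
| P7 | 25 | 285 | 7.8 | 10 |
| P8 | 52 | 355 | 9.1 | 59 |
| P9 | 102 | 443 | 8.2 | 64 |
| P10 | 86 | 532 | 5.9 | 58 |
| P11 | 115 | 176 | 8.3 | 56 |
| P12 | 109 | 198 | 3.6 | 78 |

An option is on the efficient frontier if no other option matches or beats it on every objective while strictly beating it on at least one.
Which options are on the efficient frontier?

P2, P3, P4, P5, P7, P10, P11, P12

P1: dominated by P7 (fuel 25≤82, distance 285≤429, time 7.8≤8.1, tolls 10≤58).
P2: not dominated.
P3: not dominated (best distance).
P4: not dominated.
P5: not dominated.
P6: dominated by P7 (fuel 25≤101, distance 285≤391, time 7.8≤8.6, tolls 10≤43).
P7: not dominated (best fuel).
P8: dominated by P7 (fuel 25≤52, distance 285≤355, time 7.8≤9.1, tolls 10≤59).
P9: dominated by P1 (fuel 82≤102, distance 429≤443, time 8.1≤8.2, tolls 58≤64).
P10: not dominated.
P11: not dominated.
P12: not dominated (best time).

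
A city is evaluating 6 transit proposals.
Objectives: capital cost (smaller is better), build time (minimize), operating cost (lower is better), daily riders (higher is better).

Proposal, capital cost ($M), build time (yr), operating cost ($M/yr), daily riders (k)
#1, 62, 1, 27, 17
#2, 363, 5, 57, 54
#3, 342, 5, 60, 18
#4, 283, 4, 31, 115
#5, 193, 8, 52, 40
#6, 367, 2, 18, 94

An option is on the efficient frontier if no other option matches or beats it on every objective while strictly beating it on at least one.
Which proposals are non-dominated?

#1, #4, #5, #6

#1: not dominated (best capital cost).
#2: dominated by #4 (capital cost 283≤363, build time 4≤5, operating cost 31≤57, daily riders 115≥54).
#3: dominated by #4 (capital cost 283≤342, build time 4≤5, operating cost 31≤60, daily riders 115≥18).
#4: not dominated (best daily riders).
#5: not dominated.
#6: not dominated (best operating cost).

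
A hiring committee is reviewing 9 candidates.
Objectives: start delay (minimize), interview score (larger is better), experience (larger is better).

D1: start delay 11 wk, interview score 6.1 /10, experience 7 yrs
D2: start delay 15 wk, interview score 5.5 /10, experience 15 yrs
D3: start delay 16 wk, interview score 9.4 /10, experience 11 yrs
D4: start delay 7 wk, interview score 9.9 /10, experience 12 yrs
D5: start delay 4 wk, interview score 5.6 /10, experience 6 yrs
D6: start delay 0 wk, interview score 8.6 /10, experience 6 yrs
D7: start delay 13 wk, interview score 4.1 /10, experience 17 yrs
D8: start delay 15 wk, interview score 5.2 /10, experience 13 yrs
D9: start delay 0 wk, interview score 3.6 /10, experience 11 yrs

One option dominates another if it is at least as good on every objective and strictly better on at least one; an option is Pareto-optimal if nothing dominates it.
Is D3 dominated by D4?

D4 vs D3: start delay 7≤16, interview score 9.9≥9.4, experience 12≥11 — D4 is at least as good on every objective with at least one strict improvement.

Yes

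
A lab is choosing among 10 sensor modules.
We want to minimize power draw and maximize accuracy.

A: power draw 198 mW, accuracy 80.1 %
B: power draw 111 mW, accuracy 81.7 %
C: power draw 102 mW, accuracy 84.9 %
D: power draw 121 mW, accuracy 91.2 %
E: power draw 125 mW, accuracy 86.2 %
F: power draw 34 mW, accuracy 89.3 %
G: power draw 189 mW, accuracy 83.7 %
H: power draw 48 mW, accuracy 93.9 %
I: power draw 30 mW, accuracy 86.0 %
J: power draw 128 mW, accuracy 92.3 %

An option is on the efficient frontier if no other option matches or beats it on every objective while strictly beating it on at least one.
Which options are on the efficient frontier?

F, H, I

A: dominated by B (power draw 111≤198, accuracy 81.7≥80.1).
B: dominated by C (power draw 102≤111, accuracy 84.9≥81.7).
C: dominated by F (power draw 34≤102, accuracy 89.3≥84.9).
D: dominated by H (power draw 48≤121, accuracy 93.9≥91.2).
E: dominated by D (power draw 121≤125, accuracy 91.2≥86.2).
F: not dominated.
G: dominated by C (power draw 102≤189, accuracy 84.9≥83.7).
H: not dominated (best accuracy).
I: not dominated (best power draw).
J: dominated by H (power draw 48≤128, accuracy 93.9≥92.3).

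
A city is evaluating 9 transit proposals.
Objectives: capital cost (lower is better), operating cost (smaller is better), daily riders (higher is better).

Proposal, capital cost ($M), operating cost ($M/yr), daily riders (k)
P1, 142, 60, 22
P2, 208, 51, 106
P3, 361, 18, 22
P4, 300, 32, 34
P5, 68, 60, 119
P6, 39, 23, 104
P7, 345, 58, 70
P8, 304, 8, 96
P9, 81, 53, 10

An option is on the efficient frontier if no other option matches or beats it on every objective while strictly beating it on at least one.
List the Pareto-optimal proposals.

P2, P5, P6, P8

P1: dominated by P5 (capital cost 68≤142, operating cost 60≤60, daily riders 119≥22).
P2: not dominated.
P3: dominated by P8 (capital cost 304≤361, operating cost 8≤18, daily riders 96≥22).
P4: dominated by P6 (capital cost 39≤300, operating cost 23≤32, daily riders 104≥34).
P5: not dominated (best daily riders).
P6: not dominated (best capital cost).
P7: dominated by P2 (capital cost 208≤345, operating cost 51≤58, daily riders 106≥70).
P8: not dominated (best operating cost).
P9: dominated by P6 (capital cost 39≤81, operating cost 23≤53, daily riders 104≥10).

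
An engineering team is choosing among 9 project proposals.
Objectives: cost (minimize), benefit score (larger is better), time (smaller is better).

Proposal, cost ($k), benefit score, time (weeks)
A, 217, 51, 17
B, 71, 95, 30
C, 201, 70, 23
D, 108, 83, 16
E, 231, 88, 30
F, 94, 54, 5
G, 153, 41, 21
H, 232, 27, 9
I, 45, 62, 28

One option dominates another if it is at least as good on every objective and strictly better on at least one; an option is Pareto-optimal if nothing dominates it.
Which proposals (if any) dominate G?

D, F

D: cost 108≤153, benefit score 83≥41, time 16≤21 — dominates G.
F: cost 94≤153, benefit score 54≥41, time 5≤21 — dominates G.
Others (A, B, C, E, H, I) are each worse than G on at least one objective.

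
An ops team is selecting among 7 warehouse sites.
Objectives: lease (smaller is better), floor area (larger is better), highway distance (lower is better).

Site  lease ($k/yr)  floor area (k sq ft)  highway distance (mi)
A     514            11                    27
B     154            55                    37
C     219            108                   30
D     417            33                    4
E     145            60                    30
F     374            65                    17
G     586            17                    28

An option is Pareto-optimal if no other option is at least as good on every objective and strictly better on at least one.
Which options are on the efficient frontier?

C, D, E, F

A: dominated by D (lease 417≤514, floor area 33≥11, highway distance 4≤27).
B: dominated by E (lease 145≤154, floor area 60≥55, highway distance 30≤37).
C: not dominated (best floor area).
D: not dominated (best highway distance).
E: not dominated (best lease).
F: not dominated.
G: dominated by D (lease 417≤586, floor area 33≥17, highway distance 4≤28).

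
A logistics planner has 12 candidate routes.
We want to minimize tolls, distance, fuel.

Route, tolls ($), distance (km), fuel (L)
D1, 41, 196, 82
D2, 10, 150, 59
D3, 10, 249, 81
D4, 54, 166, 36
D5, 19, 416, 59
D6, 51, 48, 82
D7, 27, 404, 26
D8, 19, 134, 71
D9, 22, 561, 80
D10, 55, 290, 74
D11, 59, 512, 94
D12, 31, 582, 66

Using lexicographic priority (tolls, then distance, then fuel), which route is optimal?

First minimize tolls: best is 10, kept {D2, D3}.
Then minimize distance: best is 150, kept {D2}.

D2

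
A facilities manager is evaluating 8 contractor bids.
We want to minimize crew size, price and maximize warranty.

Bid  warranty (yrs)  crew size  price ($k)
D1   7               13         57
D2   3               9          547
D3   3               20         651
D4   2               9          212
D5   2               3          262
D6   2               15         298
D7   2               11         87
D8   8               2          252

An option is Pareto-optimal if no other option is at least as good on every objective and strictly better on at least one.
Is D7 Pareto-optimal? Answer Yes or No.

Yes

D1: worse on crew size (13 vs 11).
D2: worse on price (547 vs 87).
D3: worse on crew size (20 vs 11).
D4: worse on price (212 vs 87).
D5: worse on price (262 vs 87).
D6: worse on crew size (15 vs 11).
D8: worse on price (252 vs 87).
No option is at least as good as D7 on every objective and strictly better on one.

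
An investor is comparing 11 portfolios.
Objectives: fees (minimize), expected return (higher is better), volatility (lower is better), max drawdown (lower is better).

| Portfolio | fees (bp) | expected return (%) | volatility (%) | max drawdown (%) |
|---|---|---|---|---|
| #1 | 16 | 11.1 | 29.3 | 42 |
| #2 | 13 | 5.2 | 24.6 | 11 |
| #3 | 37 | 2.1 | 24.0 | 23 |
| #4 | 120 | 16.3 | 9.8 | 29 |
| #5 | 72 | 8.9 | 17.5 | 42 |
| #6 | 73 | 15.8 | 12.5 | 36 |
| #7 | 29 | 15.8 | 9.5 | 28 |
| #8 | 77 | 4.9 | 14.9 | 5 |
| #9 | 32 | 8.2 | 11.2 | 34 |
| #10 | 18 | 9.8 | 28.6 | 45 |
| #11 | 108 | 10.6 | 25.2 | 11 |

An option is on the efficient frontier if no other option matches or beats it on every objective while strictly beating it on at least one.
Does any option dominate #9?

#7 vs #9: fees 29≤32, expected return 15.8≥8.2, volatility 9.5≤11.2, max drawdown 28≤34 — #7 is at least as good on every objective and strictly better on at least one, so #7 dominates #9.

Yes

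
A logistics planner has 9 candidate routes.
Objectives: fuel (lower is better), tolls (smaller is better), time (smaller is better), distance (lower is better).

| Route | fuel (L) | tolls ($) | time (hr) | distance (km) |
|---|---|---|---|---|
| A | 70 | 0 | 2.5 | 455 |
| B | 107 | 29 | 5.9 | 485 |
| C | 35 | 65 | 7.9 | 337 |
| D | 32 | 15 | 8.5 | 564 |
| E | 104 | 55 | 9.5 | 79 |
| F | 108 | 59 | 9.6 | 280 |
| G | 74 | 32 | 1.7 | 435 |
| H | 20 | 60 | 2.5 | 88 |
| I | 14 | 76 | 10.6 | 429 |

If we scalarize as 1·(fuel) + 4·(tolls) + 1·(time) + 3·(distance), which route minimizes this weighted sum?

A: 1·70 + 4·0 + 1·2.5 + 3·455 = 1437.5
B: 1·107 + 4·29 + 1·5.9 + 3·485 = 1683.9
C: 1·35 + 4·65 + 1·7.9 + 3·337 = 1313.9
D: 1·32 + 4·15 + 1·8.5 + 3·564 = 1792.5
E: 1·104 + 4·55 + 1·9.5 + 3·79 = 570.5
F: 1·108 + 4·59 + 1·9.6 + 3·280 = 1193.6
G: 1·74 + 4·32 + 1·1.7 + 3·435 = 1508.7
H: 1·20 + 4·60 + 1·2.5 + 3·88 = 526.5
I: 1·14 + 4·76 + 1·10.6 + 3·429 = 1615.6
Lowest: H at 526.5.

H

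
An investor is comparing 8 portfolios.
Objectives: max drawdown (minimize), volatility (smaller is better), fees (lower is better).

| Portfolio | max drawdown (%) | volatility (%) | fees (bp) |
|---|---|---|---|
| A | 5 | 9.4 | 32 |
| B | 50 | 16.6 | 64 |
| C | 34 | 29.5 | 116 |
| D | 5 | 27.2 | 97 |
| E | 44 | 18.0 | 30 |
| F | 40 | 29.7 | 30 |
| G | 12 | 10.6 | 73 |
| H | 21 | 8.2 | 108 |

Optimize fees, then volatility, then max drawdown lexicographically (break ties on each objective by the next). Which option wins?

First minimize fees: best is 30, kept {E, F}.
Then minimize volatility: best is 18.0, kept {E}.

E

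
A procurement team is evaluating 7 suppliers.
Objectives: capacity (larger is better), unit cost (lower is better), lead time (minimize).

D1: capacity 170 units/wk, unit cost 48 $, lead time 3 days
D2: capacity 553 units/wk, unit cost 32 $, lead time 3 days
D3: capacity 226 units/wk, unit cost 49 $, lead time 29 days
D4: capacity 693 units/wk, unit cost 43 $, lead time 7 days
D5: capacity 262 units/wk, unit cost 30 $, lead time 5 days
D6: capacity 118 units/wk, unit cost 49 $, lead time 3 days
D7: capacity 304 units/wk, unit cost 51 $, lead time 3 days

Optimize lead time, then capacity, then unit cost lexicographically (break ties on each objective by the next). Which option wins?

D2

First minimize lead time: best is 3, kept {D1, D2, D6, D7}.
Then maximize capacity: best is 553, kept {D2}.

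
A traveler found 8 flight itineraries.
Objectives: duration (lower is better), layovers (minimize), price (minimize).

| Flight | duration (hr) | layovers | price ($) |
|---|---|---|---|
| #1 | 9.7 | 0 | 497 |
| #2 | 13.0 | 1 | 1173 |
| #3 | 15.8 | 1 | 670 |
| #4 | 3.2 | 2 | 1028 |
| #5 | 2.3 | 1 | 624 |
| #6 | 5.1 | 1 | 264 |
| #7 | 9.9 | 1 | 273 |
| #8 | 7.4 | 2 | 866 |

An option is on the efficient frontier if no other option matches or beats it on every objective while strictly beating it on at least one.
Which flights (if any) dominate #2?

#1, #5, #6, #7

#1: duration 9.7≤13.0, layovers 0≤1, price 497≤1173 — dominates #2.
#5: duration 2.3≤13.0, layovers 1≤1, price 624≤1173 — dominates #2.
#6: duration 5.1≤13.0, layovers 1≤1, price 264≤1173 — dominates #2.
#7: duration 9.9≤13.0, layovers 1≤1, price 273≤1173 — dominates #2.
Others (#3, #4, #8) are each worse than #2 on at least one objective.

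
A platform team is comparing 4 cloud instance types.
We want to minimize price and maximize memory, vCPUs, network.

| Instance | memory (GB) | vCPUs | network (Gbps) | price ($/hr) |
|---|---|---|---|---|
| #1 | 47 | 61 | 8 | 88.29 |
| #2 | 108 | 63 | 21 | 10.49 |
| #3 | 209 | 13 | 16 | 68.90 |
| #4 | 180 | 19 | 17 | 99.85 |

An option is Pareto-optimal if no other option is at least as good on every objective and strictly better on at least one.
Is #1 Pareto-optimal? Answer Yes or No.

No

#2 vs #1: memory 108≥47, vCPUs 63≥61, network 21≥8, price 10.49≤88.29 — #2 is at least as good on every objective and strictly better on at least one, so #2 dominates #1.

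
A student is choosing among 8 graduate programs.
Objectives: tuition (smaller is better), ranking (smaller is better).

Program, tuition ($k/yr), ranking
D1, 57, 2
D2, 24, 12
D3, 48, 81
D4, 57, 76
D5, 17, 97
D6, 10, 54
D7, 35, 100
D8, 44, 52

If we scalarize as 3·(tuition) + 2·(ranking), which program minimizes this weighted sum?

D1: 3·57 + 2·2 = 175
D2: 3·24 + 2·12 = 96
D3: 3·48 + 2·81 = 306
D4: 3·57 + 2·76 = 323
D5: 3·17 + 2·97 = 245
D6: 3·10 + 2·54 = 138
D7: 3·35 + 2·100 = 305
D8: 3·44 + 2·52 = 236
Lowest: D2 at 96.

D2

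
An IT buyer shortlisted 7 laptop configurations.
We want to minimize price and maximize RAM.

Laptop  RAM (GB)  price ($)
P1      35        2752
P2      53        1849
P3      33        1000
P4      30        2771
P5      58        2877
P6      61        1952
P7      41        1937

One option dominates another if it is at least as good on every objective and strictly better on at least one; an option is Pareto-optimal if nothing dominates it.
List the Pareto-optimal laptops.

P2, P3, P6

P1: dominated by P2 (RAM 53≥35, price 1849≤2752).
P2: not dominated.
P3: not dominated (best price).
P4: dominated by P1 (RAM 35≥30, price 2752≤2771).
P5: dominated by P6 (RAM 61≥58, price 1952≤2877).
P6: not dominated (best RAM).
P7: dominated by P2 (RAM 53≥41, price 1849≤1937).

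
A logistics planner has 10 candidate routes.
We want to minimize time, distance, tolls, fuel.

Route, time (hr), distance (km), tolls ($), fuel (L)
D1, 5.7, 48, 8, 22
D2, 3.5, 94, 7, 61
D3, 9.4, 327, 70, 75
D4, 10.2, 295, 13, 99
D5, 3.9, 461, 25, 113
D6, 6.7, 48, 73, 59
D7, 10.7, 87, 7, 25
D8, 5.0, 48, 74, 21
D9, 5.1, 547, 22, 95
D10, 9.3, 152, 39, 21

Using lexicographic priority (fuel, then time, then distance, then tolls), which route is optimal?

D8

First minimize fuel: best is 21, kept {D8, D10}.
Then minimize time: best is 5.0, kept {D8}.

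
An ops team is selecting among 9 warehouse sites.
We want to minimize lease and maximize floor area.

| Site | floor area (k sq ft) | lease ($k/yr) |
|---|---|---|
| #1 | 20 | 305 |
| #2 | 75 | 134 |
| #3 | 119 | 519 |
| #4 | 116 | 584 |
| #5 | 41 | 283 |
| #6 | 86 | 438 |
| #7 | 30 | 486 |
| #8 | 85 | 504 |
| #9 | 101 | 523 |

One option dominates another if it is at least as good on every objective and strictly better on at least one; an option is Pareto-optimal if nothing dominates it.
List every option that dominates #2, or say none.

#1: worse on floor area (20 vs 75).
#3: worse on lease (519 vs 134).
#4: worse on lease (584 vs 134).
#5: worse on floor area (41 vs 75).
#6: worse on lease (438 vs 134).
#7: worse on floor area (30 vs 75).
#8: worse on lease (504 vs 134).
#9: worse on lease (523 vs 134).
No option dominates #2.

none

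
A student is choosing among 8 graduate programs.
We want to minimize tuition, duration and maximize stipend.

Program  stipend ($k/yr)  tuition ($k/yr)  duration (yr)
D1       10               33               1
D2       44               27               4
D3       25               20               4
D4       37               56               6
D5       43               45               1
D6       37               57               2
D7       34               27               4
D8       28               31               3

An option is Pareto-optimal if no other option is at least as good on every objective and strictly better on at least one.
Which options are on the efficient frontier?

D1: not dominated.
D2: not dominated (best stipend).
D3: not dominated (best tuition).
D4: dominated by D2 (stipend 44≥37, tuition 27≤56, duration 4≤6).
D5: not dominated.
D6: dominated by D5 (stipend 43≥37, tuition 45≤57, duration 1≤2).
D7: dominated by D2 (stipend 44≥34, tuition 27≤27, duration 4≤4).
D8: not dominated.

D1, D2, D3, D5, D8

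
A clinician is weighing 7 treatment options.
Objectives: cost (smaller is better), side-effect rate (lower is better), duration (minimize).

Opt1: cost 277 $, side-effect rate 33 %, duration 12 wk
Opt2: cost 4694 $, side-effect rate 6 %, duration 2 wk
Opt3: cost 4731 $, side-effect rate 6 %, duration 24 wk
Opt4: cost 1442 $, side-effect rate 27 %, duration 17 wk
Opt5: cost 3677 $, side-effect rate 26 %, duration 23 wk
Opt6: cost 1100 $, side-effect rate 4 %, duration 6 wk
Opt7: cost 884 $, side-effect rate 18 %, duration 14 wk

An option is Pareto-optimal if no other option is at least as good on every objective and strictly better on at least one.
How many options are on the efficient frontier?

4

Opt1: not dominated (best cost).
Opt2: not dominated (best duration).
Opt3: dominated by Opt2 (cost 4694≤4731, side-effect rate 6≤6, duration 2≤24).
Opt4: dominated by Opt6 (cost 1100≤1442, side-effect rate 4≤27, duration 6≤17).
Opt5: dominated by Opt6 (cost 1100≤3677, side-effect rate 4≤26, duration 6≤23).
Opt6: not dominated (best side-effect rate).
Opt7: not dominated.
Pareto-optimal: Opt1, Opt2, Opt6, Opt7 → 4.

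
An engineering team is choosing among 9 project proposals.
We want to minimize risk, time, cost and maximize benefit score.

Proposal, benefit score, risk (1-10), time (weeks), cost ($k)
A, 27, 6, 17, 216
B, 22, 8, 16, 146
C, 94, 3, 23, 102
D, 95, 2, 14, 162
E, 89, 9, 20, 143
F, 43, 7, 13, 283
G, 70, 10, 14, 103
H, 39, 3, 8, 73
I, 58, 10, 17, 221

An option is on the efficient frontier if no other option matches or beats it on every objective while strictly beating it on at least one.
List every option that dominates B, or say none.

H

H: benefit score 39≥22, risk 3≤8, time 8≤16, cost 73≤146 — dominates B.
Others (A, C, D, E, F, G, I) are each worse than B on at least one objective.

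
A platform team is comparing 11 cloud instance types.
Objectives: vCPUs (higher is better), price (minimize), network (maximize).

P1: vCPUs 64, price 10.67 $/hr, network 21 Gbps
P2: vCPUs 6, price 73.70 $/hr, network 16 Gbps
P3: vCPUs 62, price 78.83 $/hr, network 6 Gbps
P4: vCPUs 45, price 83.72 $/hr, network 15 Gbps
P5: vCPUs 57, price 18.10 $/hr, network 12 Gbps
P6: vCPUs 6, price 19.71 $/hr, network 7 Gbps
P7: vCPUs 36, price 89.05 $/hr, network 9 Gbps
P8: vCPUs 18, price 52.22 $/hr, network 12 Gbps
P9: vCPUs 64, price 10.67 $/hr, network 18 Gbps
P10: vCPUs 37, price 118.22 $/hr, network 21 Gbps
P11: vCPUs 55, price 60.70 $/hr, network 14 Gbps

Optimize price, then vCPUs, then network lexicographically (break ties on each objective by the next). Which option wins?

P1

First minimize price: best is 10.67, kept {P1, P9}.
Then maximize vCPUs: best is 64, kept {P1, P9}.
Then maximize network: best is 21, kept {P1}.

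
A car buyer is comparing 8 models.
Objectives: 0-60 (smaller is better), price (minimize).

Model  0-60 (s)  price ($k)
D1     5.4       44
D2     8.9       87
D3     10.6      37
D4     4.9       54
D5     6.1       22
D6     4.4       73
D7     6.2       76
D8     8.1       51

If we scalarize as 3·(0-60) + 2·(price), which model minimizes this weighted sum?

D5

D1: 3·5.4 + 2·44 = 104.2
D2: 3·8.9 + 2·87 = 200.7
D3: 3·10.6 + 2·37 = 105.8
D4: 3·4.9 + 2·54 = 122.7
D5: 3·6.1 + 2·22 = 62.3
D6: 3·4.4 + 2·73 = 159.2
D7: 3·6.2 + 2·76 = 170.6
D8: 3·8.1 + 2·51 = 126.3
Lowest: D5 at 62.3.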